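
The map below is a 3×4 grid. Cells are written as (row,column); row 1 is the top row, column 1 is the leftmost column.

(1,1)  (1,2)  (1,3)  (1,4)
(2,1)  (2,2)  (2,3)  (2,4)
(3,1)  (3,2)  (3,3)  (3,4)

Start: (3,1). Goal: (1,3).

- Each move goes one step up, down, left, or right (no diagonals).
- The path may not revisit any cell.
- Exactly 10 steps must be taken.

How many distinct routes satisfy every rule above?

Need simple routes of exactly 10 moves from (3,1) to (1,3) (Manhattan distance 4, so 3 moves are spent on a detour and 3 undoing it).
Enumerating: (3,1) (2,1) (1,1) (1,2) (2,2) (3,2) (3,3) (2,3) (2,4) (1,4) (1,3) | (3,1) (2,1) (1,1) (1,2) (2,2) (3,2) (3,3) (3,4) (2,4) (1,4) (1,3) | (3,1) (2,1) (1,1) (1,2) (2,2) (3,2) (3,3) (3,4) (2,4) (2,3) (1,3) | (3,1) (2,1) (1,1) (1,2) (2,2) (2,3) (3,3) (3,4) (2,4) (1,4) (1,3) | (3,1) (3,2) (3,3) (3,4) (2,4) (2,3) (2,2) (2,1) (1,1) (1,2) (1,3).
That gives 5 routes.

5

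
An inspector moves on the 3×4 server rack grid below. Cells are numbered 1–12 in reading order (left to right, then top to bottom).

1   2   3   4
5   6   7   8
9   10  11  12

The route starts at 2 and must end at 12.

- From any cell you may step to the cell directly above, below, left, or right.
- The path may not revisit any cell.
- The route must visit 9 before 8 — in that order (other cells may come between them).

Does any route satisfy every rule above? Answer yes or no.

yes

One route that works: 2 → 6 → 5 → 9 → 10 → 11 → 7 → 8 → 12.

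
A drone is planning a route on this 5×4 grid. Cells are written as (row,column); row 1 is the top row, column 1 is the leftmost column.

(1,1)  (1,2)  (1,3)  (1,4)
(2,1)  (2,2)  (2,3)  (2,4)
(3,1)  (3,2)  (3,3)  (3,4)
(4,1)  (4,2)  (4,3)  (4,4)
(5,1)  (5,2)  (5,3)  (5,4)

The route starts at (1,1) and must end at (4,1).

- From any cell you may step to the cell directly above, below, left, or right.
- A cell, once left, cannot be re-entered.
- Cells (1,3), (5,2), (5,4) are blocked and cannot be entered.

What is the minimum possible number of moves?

3

The Manhattan distance from (1,1) to (4,1) is |1−4| + |1−1| = 3, so at least 3 moves are needed.
A route of 3 moves achieves this: (1,1) → (2,1) → (3,1) → (4,1).
Since 3 matches the lower bound, it is optimal.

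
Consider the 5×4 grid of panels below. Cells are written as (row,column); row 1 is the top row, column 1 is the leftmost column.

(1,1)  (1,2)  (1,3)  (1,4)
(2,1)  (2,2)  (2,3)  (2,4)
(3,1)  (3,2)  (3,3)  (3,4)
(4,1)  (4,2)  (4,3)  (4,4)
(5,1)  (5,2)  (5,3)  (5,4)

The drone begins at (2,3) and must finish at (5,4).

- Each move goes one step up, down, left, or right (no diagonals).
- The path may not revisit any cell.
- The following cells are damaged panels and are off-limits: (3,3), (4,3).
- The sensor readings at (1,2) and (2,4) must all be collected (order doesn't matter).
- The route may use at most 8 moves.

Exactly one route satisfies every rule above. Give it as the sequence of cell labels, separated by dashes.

The budget equals the shortest possible length, so every move has to be on a shortest route through the required cells.
Route from (2,3): left to (2,2), up to (1,2), 2× right (reaching (1,4)), 4× down (reaching (5,4)) — 8 moves in all.
Check: all required cells visited; 8 ≤ 8 moves.

(2,3) - (2,2) - (1,2) - (1,3) - (1,4) - (2,4) - (3,4) - (4,4) - (5,4)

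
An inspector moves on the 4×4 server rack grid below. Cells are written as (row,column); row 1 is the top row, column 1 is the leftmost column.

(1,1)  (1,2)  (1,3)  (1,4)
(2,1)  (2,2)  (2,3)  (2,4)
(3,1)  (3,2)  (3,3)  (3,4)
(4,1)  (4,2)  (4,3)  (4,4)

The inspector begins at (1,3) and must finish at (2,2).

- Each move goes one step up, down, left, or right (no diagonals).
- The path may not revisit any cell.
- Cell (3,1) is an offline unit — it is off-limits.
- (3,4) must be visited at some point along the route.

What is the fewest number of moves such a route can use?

Any route passes through (3,4) somewhere between (1,3) and (2,2). Summing Manhattan distances along the two legs ((1,3) → (3,4) → (2,2)) gives a lower bound of 3 + 3 = 6 moves.
A route of 6 moves achieves this: (1,3) → (2,3) → (2,4) → (3,4) → (3,3) → (3,2) → (2,2).
Since 6 matches the lower bound, it is optimal.

6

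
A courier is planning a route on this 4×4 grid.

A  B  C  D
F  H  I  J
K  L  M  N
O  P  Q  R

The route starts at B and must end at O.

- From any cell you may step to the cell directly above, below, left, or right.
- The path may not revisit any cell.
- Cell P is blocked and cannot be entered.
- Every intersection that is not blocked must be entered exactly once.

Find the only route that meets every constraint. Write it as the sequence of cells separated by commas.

B, A, F, H, I, C, D, J, N, R, Q, M, L, K, O

Need to visit all 15 open cells exactly once, starting at B and ending at O.
Cell D has only two open neighbours (J and C), so the path must pass straight through it: one of those is the cell it's entered from and the other is where it exits.
Route from B: left to A, down to F, 2× right (reaching I), up to C, right to D, 3× down (reaching R), left to Q, up to M, 2× left (reaching K), down to O — 14 moves in all.
Check: all 15 open cells covered.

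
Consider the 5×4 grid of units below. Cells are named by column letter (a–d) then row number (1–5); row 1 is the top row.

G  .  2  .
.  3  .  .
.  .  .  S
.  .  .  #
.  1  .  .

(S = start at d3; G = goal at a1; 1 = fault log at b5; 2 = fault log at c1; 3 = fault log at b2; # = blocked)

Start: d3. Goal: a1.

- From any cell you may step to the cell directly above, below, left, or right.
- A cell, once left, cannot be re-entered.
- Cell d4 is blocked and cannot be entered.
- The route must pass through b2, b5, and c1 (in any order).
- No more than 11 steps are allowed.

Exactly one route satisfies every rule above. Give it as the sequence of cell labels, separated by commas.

The budget equals the shortest possible length, so every move has to be on a shortest route through the required cells.
Route from d3: left 1 to c3, down 2 to c5, left 1 to b5, up 3 to b2, right 1 to c2, up 1 to c1, left 2 to a1 — 11 moves in all.
Check: all required cells visited; 11 ≤ 11 moves.

d3, c3, c4, c5, b5, b4, b3, b2, c2, c1, b1, a1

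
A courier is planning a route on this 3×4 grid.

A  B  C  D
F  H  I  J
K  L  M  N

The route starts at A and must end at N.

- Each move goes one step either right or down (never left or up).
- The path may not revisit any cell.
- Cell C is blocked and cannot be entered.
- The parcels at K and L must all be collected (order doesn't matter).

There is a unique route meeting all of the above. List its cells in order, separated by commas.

A, F, K, L, M, N

Moves only go right or down, so the column and row indices never decrease.
Route from A: down 2 to K, right 3 to N — 5 moves in all.
Check: all required cells visited.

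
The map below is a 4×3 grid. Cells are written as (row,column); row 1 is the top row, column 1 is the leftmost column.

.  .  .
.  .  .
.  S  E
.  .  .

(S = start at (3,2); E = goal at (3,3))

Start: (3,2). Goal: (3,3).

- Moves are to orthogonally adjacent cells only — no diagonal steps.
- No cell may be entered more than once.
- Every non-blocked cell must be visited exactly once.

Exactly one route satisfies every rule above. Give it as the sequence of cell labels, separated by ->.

Need to visit all 12 open cells exactly once, starting at (3,2) and ending at (3,3).
Cell (1,3) has only two open neighbours ((2,3) and (1,2)), so the path must pass straight through it: one of those is the cell it's entered from and the other is where it exits.
Route from (3,2): up to (2,2), right to (2,3), up to (1,3), 2× left (reaching (1,1)), 3× down (reaching (4,1)), 2× right (reaching (4,3)), up to (3,3) — 11 moves in all.
Check: all 12 open cells covered.

(3,2) -> (2,2) -> (2,3) -> (1,3) -> (1,2) -> (1,1) -> (2,1) -> (3,1) -> (4,1) -> (4,2) -> (4,3) -> (3,3)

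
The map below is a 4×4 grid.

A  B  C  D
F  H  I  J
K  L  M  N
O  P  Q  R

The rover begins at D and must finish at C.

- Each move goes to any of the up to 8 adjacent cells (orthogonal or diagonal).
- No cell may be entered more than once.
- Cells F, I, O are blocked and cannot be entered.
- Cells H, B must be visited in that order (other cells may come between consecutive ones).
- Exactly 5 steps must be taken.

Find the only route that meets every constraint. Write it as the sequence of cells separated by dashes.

The waypoints must appear in the order H, B, with no cell reused.
Route from D: down to J, down-left to M, up-left to H, up to B, right to C — 5 moves in all.
Check: order respected (H at step 3, B at step 4); 5 moves as required.

D - J - M - H - B - C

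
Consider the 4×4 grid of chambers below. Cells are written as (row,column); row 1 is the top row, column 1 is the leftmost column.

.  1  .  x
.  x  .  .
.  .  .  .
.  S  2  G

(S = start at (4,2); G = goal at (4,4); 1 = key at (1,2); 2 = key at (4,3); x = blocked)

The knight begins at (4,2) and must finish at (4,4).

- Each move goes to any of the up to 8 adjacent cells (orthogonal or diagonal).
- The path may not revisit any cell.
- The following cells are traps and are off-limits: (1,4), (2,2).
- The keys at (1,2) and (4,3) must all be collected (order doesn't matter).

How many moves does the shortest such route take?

Any route passes through (1,2) and (4,3) in some order between (4,2) and (4,4). Summing Chebyshev distances along each leg and taking the cheapest ordering ((4,2) → (1,2) → (4,3) → (4,4)) gives a lower bound of 3 + 3 + 1 = 7 moves.
A route of 7 moves achieves this: (4,2) → (3,1) → (2,1) → (1,2) → (2,3) → (3,2) → (4,3) → (4,4).
Since 7 matches the lower bound, it is optimal.

7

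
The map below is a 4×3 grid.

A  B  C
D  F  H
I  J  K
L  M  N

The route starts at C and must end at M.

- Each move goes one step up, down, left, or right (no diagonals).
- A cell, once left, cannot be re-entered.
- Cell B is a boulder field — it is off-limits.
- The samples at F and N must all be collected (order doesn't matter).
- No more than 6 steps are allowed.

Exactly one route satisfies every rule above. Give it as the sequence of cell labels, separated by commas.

C, H, F, J, K, N, M

Any route must reach F and N and still end at M within 6 moves, so the order of the required stops is forced.
Route from C: down 1 to H, left 1 to F, down 1 to J, right 1 to K, down 1 to N, left 1 to M — 6 moves in all.
Check: all required cells visited; 6 ≤ 6 moves.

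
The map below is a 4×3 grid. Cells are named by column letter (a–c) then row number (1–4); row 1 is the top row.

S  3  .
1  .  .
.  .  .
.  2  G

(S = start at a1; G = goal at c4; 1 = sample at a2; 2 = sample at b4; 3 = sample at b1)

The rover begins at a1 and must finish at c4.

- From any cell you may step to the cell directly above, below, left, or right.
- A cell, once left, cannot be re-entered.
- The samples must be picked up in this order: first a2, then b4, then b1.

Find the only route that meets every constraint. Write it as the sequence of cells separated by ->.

a1 -> a2 -> a3 -> a4 -> b4 -> b3 -> b2 -> b1 -> c1 -> c2 -> c3 -> c4

The waypoints must appear in the order a2, b4, b1, with no cell reused.
Route from a1: down 3 to a4, right 1 to b4, up 3 to b1, right 1 to c1, down 3 to c4 — 11 moves in all.
Check: order respected (1 at step 1, 2 at step 4, 3 at step 7).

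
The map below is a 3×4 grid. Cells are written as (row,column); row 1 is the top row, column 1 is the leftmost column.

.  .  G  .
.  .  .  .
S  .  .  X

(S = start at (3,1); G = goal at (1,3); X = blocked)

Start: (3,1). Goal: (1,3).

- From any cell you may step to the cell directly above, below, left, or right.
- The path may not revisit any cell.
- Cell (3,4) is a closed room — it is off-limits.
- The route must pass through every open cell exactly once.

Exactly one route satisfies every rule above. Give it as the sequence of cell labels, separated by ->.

Need to visit all 11 open cells exactly once, starting at (3,1) and ending at (1,3).
Cell (1,4) has only two open neighbours ((2,4) and (1,3)), so the path must pass straight through it: one of those is the cell it's entered from and the other is where it exits.
Route from (3,1): 2× up (reaching (1,1)), right to (1,2), 2× down (reaching (3,2)), right to (3,3), up to (2,3), right to (2,4), up to (1,4), left to (1,3) — 10 moves in all.
Check: all 11 open cells covered.

(3,1) -> (2,1) -> (1,1) -> (1,2) -> (2,2) -> (3,2) -> (3,3) -> (2,3) -> (2,4) -> (1,4) -> (1,3)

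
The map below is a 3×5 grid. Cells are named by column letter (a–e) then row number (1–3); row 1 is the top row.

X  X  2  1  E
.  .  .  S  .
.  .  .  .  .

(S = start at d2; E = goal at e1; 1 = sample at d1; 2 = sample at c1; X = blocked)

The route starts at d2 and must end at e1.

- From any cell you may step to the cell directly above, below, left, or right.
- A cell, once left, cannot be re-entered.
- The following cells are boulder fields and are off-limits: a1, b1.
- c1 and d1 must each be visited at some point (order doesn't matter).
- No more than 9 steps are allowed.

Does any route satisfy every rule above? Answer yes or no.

yes

One route that works: d2 → c2 → c1 → d1 → e1.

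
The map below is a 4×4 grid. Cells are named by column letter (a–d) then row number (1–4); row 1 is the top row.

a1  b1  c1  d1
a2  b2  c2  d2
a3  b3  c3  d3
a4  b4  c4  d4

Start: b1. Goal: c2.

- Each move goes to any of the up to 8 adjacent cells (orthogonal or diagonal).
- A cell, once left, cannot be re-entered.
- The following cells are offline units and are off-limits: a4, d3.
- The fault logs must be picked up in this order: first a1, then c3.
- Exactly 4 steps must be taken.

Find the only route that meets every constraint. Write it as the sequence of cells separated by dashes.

b1 - a1 - b2 - c3 - c2

The waypoints must appear in the order a1, c3, with no cell reused.
Route from b1: left 1 to a1, down-right 2 to c3, up 1 to c2 — 4 moves in all.
Check: order respected (a1 at step 1, c3 at step 3); 4 moves as required.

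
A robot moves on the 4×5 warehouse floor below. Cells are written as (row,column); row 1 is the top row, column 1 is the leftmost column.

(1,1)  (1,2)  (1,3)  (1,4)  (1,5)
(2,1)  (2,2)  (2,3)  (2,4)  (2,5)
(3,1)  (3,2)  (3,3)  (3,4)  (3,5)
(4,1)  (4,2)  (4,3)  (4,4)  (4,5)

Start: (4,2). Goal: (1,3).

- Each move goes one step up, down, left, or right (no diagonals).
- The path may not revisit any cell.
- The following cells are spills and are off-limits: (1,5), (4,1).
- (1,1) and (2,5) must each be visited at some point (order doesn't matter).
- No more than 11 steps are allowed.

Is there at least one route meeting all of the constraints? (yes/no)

Even ignoring the no-revisit rule, getting from (4,2) to (1,3), taking the cheapest ordering (4,2) → (1,1) → (2,5) → (1,3) needs at least 4 + 5 + 3 = 12 moves (Manhattan distance per leg), which exceeds the 11-move limit.

no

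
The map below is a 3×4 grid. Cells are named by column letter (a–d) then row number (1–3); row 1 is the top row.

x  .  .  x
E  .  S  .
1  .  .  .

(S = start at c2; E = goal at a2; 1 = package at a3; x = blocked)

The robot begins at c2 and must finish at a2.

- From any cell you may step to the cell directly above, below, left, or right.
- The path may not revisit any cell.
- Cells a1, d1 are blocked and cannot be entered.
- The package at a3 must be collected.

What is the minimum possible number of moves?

4

Any route passes through a3 somewhere between c2 and a2. Summing Manhattan distances along the two legs (c2 → a3 → a2) gives a lower bound of 3 + 1 = 4 moves.
A route of 4 moves achieves this: c2 → c3 → b3 → a3 → a2.
Since 4 matches the lower bound, it is optimal.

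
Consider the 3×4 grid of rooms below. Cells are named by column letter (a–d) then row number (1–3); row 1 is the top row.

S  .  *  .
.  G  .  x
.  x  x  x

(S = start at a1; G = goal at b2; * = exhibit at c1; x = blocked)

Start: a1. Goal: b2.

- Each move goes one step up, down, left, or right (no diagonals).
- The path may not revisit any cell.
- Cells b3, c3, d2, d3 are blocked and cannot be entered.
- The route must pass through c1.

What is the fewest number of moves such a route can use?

Any route passes through c1 somewhere between a1 and b2. Summing Manhattan distances along the two legs (a1 → c1 → b2) gives a lower bound of 2 + 2 = 4 moves.
A route of 4 moves achieves this: a1 → b1 → c1 → c2 → b2.
Since 4 matches the lower bound, it is optimal.

4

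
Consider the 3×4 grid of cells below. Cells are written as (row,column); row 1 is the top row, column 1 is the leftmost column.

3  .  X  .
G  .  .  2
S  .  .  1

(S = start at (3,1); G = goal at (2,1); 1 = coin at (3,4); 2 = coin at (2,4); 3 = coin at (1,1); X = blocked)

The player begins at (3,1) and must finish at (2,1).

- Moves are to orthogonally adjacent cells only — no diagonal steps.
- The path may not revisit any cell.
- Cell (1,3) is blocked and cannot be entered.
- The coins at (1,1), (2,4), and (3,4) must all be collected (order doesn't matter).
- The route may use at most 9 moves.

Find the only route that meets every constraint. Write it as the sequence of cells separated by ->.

The 9-move cap with required stops at (1,1), (2,4), (3,4) leaves no slack for detours.
Route from (3,1): 3× right (reaching (3,4)), up to (2,4), 2× left (reaching (2,2)), up to (1,2), left to (1,1), down to (2,1) — 9 moves in all.
Check: all required cells visited; 9 ≤ 9 moves.

(3,1) -> (3,2) -> (3,3) -> (3,4) -> (2,4) -> (2,3) -> (2,2) -> (1,2) -> (1,1) -> (2,1)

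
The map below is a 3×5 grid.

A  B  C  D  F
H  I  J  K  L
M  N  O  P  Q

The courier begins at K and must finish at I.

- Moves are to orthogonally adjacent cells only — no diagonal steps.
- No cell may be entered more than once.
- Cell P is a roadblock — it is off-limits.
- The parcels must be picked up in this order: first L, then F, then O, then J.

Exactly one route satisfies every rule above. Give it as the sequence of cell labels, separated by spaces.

The waypoints must appear in the order L, F, O, J, with no cell reused.
Route from K: right to L, up to F, 4× left (reaching A), 2× down (reaching M), 2× right (reaching O), up to J, left to I — 12 moves in all.
Check: order respected (L at step 1, F at step 2, O at step 10, J at step 11).

K L F D C B A H M N O J I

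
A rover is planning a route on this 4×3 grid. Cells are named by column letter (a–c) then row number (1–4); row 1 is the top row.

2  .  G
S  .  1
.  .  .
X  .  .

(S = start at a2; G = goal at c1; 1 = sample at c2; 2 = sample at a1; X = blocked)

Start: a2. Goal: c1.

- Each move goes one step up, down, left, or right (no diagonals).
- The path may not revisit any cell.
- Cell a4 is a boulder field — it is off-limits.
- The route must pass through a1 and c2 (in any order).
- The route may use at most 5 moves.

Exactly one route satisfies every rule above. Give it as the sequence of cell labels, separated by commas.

The budget equals the shortest possible length, so every move has to be on a shortest route through the required cells.
Route from a2: up 1 to a1, right 1 to b1, down 1 to b2, right 1 to c2, up 1 to c1 — 5 moves in all.
Check: all required cells visited; 5 ≤ 5 moves.

a2, a1, b1, b2, c2, c1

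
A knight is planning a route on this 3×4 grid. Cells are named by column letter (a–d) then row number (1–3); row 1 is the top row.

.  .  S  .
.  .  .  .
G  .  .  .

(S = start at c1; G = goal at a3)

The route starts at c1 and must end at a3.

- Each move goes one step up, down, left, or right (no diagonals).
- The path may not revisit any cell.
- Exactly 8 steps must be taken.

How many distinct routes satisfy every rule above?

Need simple routes of exactly 8 moves from c1 to a3 (Manhattan distance 4, so 2 moves are spent on a detour and 2 undoing it).
Branch systematically from the start, pruning whenever the remaining move budget drops below the Manhattan distance to a3 or differs from it in parity. Grouping the completions by first move — via c2: 2; via b1: 2; via d1: 5 — and summing: 2 + 2 + 5 = 9.
That gives 9 routes.

9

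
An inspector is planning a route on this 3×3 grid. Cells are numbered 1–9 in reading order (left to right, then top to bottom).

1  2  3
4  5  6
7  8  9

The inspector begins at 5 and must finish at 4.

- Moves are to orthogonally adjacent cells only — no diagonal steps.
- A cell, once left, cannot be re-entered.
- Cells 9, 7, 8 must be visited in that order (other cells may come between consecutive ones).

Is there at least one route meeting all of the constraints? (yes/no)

no

Ignoring the required order, 2 revisit-free routes from 5 to 4 pass through all of 9, 7, and 8; the waypoint orders that occur are 9 → 8 → 7 (2) — never 9 → 7 → 8.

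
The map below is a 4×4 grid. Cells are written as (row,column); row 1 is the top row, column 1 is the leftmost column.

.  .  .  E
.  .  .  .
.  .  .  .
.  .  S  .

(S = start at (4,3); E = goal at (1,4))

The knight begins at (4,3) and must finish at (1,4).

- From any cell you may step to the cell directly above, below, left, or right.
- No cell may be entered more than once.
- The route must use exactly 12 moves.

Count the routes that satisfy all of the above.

36

Need simple routes of exactly 12 moves from (4,3) to (1,4) (Manhattan distance 4, so 4 moves are spent on a detour and 4 undoing it).
Branch systematically from the start, pruning whenever the remaining move budget drops below the Manhattan distance to (1,4) or differs from it in parity. Grouping the completions by first move — via (3,3): 6; via (4,2): 16; via (4,4): 14 — and summing: 6 + 16 + 14 = 36.
That gives 36 routes.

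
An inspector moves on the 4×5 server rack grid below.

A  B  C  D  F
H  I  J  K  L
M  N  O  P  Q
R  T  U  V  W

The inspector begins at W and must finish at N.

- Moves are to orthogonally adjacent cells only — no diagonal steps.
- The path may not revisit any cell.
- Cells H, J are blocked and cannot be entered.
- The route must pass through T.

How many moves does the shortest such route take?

4

Any route passes through T somewhere between W and N. Summing Manhattan distances along the two legs (W → T → N) gives a lower bound of 3 + 1 = 4 moves.
A route of 4 moves achieves this: W → V → U → T → N.
Since 4 matches the lower bound, it is optimal.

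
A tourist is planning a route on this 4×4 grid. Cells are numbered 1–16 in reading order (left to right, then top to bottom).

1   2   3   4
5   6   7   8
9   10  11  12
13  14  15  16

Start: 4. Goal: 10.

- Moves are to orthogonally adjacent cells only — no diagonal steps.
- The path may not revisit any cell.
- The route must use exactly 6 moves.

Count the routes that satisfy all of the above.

Need simple routes of exactly 6 moves from 4 to 10 (Manhattan distance 4, so 1 moves are spent on a detour and 1 undoing it).
Branch systematically from the start, pruning whenever the remaining move budget drops below the Manhattan distance to 10 or differs from it in parity. Grouping the completions by first move — via 8: 7; via 3: 7 — and summing: 7 + 7 = 14.
That gives 14 routes.

14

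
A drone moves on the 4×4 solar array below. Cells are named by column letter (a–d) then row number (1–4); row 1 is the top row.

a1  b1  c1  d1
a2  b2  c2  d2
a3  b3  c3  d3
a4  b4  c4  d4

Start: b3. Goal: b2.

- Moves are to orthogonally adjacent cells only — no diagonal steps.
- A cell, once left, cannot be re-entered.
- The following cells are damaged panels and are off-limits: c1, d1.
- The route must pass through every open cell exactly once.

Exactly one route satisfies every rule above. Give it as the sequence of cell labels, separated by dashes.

b3 - c3 - c2 - d2 - d3 - d4 - c4 - b4 - a4 - a3 - a2 - a1 - b1 - b2

Need to visit all 14 open cells exactly once, starting at b3 and ending at b2.
Cell d2 has only two open neighbours (d3 and c2), so the path must pass straight through it: one of those is the cell it's entered from and the other is where it exits.
Route from b3: right 1 to c3, up 1 to c2, right 1 to d2, down 2 to d4, left 3 to a4, up 3 to a1, right 1 to b1, down 1 to b2 — 13 moves in all.
Check: all 14 open cells covered.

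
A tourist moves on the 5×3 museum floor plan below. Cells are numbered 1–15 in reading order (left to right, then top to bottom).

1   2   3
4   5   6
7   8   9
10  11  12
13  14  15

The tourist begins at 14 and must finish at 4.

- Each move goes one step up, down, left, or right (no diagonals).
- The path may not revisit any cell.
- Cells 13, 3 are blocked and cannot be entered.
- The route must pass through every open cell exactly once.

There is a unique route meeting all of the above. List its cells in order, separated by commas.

Need to visit all 13 open cells exactly once, starting at 14 and ending at 4.
Route from 14: right 1 to 15, up 1 to 12, left 2 to 10, up 1 to 7, right 2 to 9, up 1 to 6, left 1 to 5, up 1 to 2, left 1 to 1, down 1 to 4 — 12 moves in all.
Check: all 13 open cells covered.

14, 15, 12, 11, 10, 7, 8, 9, 6, 5, 2, 1, 4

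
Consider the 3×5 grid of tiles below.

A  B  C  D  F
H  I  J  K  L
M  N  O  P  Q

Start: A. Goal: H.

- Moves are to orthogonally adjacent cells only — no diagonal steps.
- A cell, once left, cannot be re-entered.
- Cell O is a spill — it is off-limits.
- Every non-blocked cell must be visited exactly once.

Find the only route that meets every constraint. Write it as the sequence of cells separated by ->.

A -> B -> C -> D -> F -> L -> Q -> P -> K -> J -> I -> N -> M -> H

Need to visit all 14 open cells exactly once, starting at A and ending at H.
Cell N has only two open neighbours (I and M), so the path must pass straight through it: one of those is the cell it's entered from and the other is where it exits.
Route from A: right 4 to F, down 2 to Q, left 1 to P, up 1 to K, left 2 to I, down 1 to N, left 1 to M, up 1 to H — 13 moves in all.
Check: all 14 open cells covered.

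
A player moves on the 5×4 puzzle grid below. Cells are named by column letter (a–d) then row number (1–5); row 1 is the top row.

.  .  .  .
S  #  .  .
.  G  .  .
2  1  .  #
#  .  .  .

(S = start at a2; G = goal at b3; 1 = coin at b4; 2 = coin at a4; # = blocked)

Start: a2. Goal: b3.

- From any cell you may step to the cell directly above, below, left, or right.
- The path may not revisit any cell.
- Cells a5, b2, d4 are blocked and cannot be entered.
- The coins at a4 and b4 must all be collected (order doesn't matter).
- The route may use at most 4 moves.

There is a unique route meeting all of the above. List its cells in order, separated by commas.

The 4-move cap with required stops at a4, b4 leaves no slack for detours.
Route from a2: 2× down (reaching a4), right to b4, up to b3 — 4 moves in all.
Check: all required cells visited; 4 ≤ 4 moves.

a2, a3, a4, b4, b3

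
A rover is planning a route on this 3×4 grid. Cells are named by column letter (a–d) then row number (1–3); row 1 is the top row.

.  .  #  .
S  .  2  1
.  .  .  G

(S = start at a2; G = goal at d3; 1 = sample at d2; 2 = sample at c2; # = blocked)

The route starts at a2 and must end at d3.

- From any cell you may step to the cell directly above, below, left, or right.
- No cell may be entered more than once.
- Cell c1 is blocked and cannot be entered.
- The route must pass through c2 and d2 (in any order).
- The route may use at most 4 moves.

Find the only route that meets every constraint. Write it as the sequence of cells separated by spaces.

The budget equals the shortest possible length, so every move has to be on a shortest route through the required cells.
Route from a2: right 3 to d2, down 1 to d3 — 4 moves in all.
Check: all required cells visited; 4 ≤ 4 moves.

a2 b2 c2 d2 d3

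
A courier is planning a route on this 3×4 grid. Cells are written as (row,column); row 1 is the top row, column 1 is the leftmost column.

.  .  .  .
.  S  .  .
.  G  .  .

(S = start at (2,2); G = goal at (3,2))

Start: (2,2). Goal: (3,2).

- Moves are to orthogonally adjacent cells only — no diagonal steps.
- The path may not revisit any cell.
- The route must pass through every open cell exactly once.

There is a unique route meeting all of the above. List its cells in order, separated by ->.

Need to visit all 12 open cells exactly once, starting at (2,2) and ending at (3,2).
Cell (3,1) has only two open neighbours ((2,1) and (3,2)), so the path must pass straight through it: one of those is the cell it's entered from and the other is where it exits.
Route from (2,2): right 1 to (2,3), down 1 to (3,3), right 1 to (3,4), up 2 to (1,4), left 3 to (1,1), down 2 to (3,1), right 1 to (3,2) — 11 moves in all.
Check: all 12 open cells covered.

(2,2) -> (2,3) -> (3,3) -> (3,4) -> (2,4) -> (1,4) -> (1,3) -> (1,2) -> (1,1) -> (2,1) -> (3,1) -> (3,2)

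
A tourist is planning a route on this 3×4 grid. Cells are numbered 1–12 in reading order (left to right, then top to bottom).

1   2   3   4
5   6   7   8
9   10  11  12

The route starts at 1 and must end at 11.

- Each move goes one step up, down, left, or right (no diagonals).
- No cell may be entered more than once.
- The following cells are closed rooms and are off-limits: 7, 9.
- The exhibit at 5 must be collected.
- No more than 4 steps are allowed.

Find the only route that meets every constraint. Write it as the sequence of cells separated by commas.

1, 5, 6, 10, 11

The 4-move cap with required stops at 5 leaves no slack for detours.
Route from 1: down 1 to 5, right 1 to 6, down 1 to 10, right 1 to 11 — 4 moves in all.
Check: all required cells visited; 4 ≤ 4 moves.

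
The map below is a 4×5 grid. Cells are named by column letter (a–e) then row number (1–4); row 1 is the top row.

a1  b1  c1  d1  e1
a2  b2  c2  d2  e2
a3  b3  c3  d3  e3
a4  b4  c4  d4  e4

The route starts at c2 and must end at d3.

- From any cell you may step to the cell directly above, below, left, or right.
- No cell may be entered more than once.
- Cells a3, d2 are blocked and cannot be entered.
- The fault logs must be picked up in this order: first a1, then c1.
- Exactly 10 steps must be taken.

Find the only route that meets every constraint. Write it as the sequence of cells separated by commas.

The waypoints must appear in the order a1, c1, with no cell reused.
Route from c2: left 2 to a2, up 1 to a1, right 4 to e1, down 2 to e3, left 1 to d3 — 10 moves in all.
Check: order respected (a1 at step 3, c1 at step 5); 10 moves as required.

c2, b2, a2, a1, b1, c1, d1, e1, e2, e3, d3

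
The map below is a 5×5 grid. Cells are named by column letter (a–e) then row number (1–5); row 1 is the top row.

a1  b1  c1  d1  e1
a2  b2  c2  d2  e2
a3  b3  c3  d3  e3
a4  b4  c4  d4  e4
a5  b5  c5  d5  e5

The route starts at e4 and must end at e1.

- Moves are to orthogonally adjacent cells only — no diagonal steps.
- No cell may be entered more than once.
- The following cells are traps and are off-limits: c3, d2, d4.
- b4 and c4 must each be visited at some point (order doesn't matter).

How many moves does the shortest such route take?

Any route passes through b4 and c4 in some order between e4 and e1. Summing Manhattan distances along each leg and taking the cheapest ordering (e4 → c4 → b4 → e1) gives a lower bound of 2 + 1 + 6 = 9 moves.
That bound ignores the blocked cells. Measuring each leg by the fewest moves that actually steer around them (e4→c4: 4; c4→b4: 1; b4→e1: 6) raises the lower bound to 11.
A route of 11 moves exists: e4 → e5 → d5 → c5 → c4 → b4 → b3 → b2 → b1 → c1 → d1 → e1.
Since 11 matches that lower bound, it is optimal.

11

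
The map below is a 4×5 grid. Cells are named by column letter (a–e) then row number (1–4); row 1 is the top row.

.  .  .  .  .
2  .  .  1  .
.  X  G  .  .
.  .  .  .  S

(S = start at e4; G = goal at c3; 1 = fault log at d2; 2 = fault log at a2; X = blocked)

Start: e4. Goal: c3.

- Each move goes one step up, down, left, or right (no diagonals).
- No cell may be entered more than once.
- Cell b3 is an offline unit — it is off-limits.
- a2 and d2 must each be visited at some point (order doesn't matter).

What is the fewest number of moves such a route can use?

Any route passes through a2 and d2 in some order between e4 and c3. Summing Manhattan distances along each leg and taking the cheapest ordering (e4 → d2 → a2 → c3) gives a lower bound of 3 + 3 + 3 = 9 moves.
The shortest route satisfying every rule uses 11 moves: e4 → e3 → e2 → d2 → d1 → c1 → b1 → a1 → a2 → b2 → c2 → c3.
The no-revisit rule (legs can't share cells) pushes the minimum above the 9-move bound; an exhaustive check rules out every length from 9 to 10, leaving 11 as the minimum.

11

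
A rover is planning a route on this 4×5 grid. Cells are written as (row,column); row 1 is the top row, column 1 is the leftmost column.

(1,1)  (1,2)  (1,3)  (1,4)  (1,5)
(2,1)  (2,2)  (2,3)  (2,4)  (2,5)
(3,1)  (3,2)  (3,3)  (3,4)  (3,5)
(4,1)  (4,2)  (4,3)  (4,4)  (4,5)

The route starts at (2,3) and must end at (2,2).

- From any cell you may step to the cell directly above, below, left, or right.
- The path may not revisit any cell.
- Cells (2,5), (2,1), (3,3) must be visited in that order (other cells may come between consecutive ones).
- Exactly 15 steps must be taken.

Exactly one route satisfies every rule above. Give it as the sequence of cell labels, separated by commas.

The waypoints must appear in the order (2,5), (2,1), (3,3), with no cell reused.
Route from (2,3): right 2 to (2,5), up 1 to (1,5), left 4 to (1,1), down 3 to (4,1), right 2 to (4,3), up 1 to (3,3), left 1 to (3,2), up 1 to (2,2) — 15 moves in all.
Check: order respected ((2,5) at step 2, (2,1) at step 8, (3,3) at step 13); 15 moves as required.

(2,3), (2,4), (2,5), (1,5), (1,4), (1,3), (1,2), (1,1), (2,1), (3,1), (4,1), (4,2), (4,3), (3,3), (3,2), (2,2)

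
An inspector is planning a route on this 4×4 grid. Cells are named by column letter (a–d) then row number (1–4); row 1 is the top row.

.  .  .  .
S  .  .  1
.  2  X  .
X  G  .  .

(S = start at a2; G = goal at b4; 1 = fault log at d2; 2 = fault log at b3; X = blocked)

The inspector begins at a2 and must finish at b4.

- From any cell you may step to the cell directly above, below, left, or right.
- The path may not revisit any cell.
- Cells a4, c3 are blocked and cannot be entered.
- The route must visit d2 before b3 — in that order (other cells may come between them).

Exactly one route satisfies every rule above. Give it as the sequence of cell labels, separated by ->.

a2 -> a1 -> b1 -> c1 -> d1 -> d2 -> c2 -> b2 -> b3 -> b4

The waypoints must appear in the order d2, b3, with no cell reused.
Route from a2: up 1 to a1, right 3 to d1, down 1 to d2, left 2 to b2, down 2 to b4 — 9 moves in all.
Check: order respected (1 at step 5, 2 at step 8).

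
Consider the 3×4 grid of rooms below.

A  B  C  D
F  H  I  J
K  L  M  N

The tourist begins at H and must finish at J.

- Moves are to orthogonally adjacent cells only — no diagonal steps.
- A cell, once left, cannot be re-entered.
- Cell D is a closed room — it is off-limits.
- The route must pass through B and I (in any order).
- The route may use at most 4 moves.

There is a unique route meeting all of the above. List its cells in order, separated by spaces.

The 4-move cap with required stops at B, I leaves no slack for detours.
Route from H: up to B, right to C, down to I, right to J — 4 moves in all.
Check: all required cells visited; 4 ≤ 4 moves.

H B C I J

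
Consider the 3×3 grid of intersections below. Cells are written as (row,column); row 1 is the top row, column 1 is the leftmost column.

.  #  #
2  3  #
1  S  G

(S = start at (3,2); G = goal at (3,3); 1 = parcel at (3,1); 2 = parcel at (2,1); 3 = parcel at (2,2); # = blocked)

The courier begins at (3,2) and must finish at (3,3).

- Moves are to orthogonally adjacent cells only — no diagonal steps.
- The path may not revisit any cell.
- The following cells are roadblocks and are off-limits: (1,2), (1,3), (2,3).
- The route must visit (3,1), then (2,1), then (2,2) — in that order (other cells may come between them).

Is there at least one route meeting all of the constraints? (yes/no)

no

Every way from (3,1) onward to (3,3) runs back through (3,2), which the route has already used — so it cannot be completed without a revisit.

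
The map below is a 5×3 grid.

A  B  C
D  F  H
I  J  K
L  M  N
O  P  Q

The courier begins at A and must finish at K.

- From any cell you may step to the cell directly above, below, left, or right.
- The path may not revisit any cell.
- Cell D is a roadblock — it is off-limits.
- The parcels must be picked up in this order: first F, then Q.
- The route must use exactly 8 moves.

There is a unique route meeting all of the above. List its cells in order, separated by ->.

The waypoints must appear in the order F, Q, with no cell reused.
Route from A: right 1 to B, down 4 to P, right 1 to Q, up 2 to K — 8 moves in all.
Check: order respected (F at step 2, Q at step 6); 8 moves as required.

A -> B -> F -> J -> M -> P -> Q -> N -> K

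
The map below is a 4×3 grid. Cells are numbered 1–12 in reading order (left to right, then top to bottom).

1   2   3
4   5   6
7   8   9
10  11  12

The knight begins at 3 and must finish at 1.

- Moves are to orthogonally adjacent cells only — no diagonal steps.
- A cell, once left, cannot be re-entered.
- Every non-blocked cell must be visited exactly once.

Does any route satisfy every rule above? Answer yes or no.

Colour the cells like a checkerboard: each orthogonal step flips colour, so a Hamiltonian route alternates colours. Here there are 6 cells of one colour and 6 of the other, with start on the same colour as the goal — the counts and endpoints can't be arranged into an alternating sequence of length 12, so no Hamiltonian route exists.

no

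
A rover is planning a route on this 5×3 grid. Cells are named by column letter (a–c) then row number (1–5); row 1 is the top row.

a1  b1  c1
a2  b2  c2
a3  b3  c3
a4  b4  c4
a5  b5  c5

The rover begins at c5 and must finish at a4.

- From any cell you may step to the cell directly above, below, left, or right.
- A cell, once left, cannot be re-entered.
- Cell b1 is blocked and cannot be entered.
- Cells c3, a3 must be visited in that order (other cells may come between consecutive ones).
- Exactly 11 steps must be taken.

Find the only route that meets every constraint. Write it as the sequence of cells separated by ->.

c5 -> c4 -> c3 -> c2 -> b2 -> a2 -> a3 -> b3 -> b4 -> b5 -> a5 -> a4

The waypoints must appear in the order c3, a3, with no cell reused.
Route from c5: 3× up (reaching c2), 2× left (reaching a2), down to a3, right to b3, 2× down (reaching b5), left to a5, up to a4 — 11 moves in all.
Check: order respected (c3 at step 2, a3 at step 6); 11 moves as required.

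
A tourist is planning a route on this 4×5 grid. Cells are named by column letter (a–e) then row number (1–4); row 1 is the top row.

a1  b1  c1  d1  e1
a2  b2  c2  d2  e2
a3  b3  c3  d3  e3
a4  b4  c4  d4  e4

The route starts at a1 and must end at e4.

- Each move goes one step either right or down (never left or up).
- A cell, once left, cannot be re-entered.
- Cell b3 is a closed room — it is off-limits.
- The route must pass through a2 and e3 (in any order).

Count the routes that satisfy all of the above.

A right/down-only route from a1 to e4 makes exactly 3 down-moves and 4 right-moves in some order.
With no other constraints that would be C(7,3) = 35 routes.
A monotone route can only reach the required cells in the order a2, e3, so split there and multiply the segment counts (each segment already excludes blocked cells): a1→a2: 1; a2→e3: 3; e3→e4: 1; product = 3.
That gives 3 routes.

3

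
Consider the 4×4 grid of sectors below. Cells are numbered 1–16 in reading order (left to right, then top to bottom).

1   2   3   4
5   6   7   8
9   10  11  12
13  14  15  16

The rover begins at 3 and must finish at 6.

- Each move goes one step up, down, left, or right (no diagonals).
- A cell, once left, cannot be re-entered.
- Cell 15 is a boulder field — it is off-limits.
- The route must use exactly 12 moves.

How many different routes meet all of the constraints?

Need simple routes of exactly 12 moves from 3 to 6 (Manhattan distance 2, so 5 moves are spent on a detour and 5 undoing it).
Enumerating: 3 7 8 12 11 10 14 13 9 5 1 2 6 | 3 2 1 5 9 13 14 10 11 12 8 7 6 | 3 4 8 12 11 10 14 13 9 5 1 2 6 | 3 4 8 7 11 10 14 13 9 5 1 2 6.
That gives 4 routes.

4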